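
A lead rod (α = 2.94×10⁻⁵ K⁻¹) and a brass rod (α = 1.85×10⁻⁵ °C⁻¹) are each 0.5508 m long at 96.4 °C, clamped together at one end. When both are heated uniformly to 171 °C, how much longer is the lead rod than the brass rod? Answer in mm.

ΔT = 74.6 K
lead: ΔL = 2.94×10⁻⁵ × 0.5508 m × 74.6 = 1.2080×10⁻³ m = 1.2080 mm
brass: ΔL = 1.85×10⁻⁵ × 0.5508 m × 74.6 = 7.6016×10⁻⁴ m = 0.76016 mm
difference = 1.2080 − 0.76016 = 0.44784 mm

0.448 mm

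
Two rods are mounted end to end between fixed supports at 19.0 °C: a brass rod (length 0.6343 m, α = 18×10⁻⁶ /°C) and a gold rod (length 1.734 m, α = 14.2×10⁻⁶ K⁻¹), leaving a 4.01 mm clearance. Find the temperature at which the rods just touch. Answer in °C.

α₁L₁ = 1.14174×10⁻⁵ m/K, α₂L₂ = 2.46228×10⁻⁵ m/K → total 3.60402×10⁻⁵ m/K
ΔT = g/(α₁L₁+α₂L₂) = 4.01×10⁻³ / 3.60402×10⁻⁵ = 111.26 K
T = 19.0 + 111.26 = 130.26 °C

T = 130 °C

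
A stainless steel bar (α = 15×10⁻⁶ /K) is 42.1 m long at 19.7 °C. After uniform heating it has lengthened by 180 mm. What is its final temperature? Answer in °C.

ΔL = αL₀ΔT ⇒ ΔT = ΔL / (αL₀)
ΔT = 180×10⁻³ m / (15×10⁻⁶ × 42.1 m) = 285.04 K
T = 19.7 + 285.04 = 304.74 °C

T = 305 °C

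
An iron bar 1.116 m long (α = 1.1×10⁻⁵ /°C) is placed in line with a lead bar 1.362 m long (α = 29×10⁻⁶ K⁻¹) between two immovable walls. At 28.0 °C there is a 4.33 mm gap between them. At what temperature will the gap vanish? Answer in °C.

α₁L₁ = 1.2276×10⁻⁵ m/K, α₂L₂ = 3.9498×10⁻⁵ m/K → total 5.1774×10⁻⁵ m/K
ΔT = g/(α₁L₁+α₂L₂) = 4.33×10⁻³ / 5.1774×10⁻⁵ = 83.63 K
T = 28.0 + 83.63 = 111.63 °C

T = 112 °C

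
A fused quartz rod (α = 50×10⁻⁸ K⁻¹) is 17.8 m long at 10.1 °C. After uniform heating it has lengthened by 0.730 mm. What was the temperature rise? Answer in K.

ΔT = 82.0 K

ΔL = αL₀ΔT ⇒ ΔT = ΔL / (αL₀)
ΔT = 0.730×10⁻³ m / (50×10⁻⁸ × 17.8 m) = 82.022 K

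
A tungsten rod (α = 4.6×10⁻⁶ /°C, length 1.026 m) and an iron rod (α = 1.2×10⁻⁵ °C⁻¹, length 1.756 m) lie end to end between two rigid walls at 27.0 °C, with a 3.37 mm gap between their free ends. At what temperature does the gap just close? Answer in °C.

α₁L₁ = 4.7196×10⁻⁶ m/K, α₂L₂ = 2.1072×10⁻⁵ m/K → total 2.57916×10⁻⁵ m/K
ΔT = g/(α₁L₁+α₂L₂) = 3.37×10⁻³ / 2.57916×10⁻⁵ = 130.66 K
T = 27.0 + 130.66 = 157.66 °C

T = 158 °C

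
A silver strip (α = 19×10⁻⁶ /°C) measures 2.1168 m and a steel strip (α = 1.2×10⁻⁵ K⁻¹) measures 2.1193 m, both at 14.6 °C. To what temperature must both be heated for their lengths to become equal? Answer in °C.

L₁(1 + α₁ΔT) = L₂(1 + α₂ΔT) ⇒ ΔT = (L₂ − L₁)/(α₁L₁ − α₂L₂)
L₂ − L₁ = 2.1193 − 2.1168 = 2.50×10⁻³ m
α₁L₁ − α₂L₂ = 19×10⁻⁶×2.1168 − 1.2×10⁻⁵×2.1193 = 1.47876×10⁻⁵ m/K
ΔT = 2.50×10⁻³ / 1.47876×10⁻⁵ = 169.061 K
T = 14.6 + 169.061 = 183.661 °C

T = 183.7 °C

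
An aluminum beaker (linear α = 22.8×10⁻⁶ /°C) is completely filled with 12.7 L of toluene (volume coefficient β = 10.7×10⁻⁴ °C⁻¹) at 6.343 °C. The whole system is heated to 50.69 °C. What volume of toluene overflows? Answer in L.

The beaker also expands: β_container ≈ 3α = 6.84×10⁻⁵ /K
Net overflow = V₀(β_liq − 3α_cont)ΔT
β − 3α = 1.07×10⁻³ − 6.84×10⁻⁵ = 1.0016×10⁻³ /K; ΔT = 44.347 K
ΔV = 12.7 × 1.0016×10⁻³ × 44.347 = 0.564 L

0.564 L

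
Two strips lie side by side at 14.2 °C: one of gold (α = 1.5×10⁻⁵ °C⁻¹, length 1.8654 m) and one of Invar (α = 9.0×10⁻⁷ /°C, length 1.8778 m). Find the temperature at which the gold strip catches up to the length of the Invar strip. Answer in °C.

L₁(1 + α₁ΔT) = L₂(1 + α₂ΔT) ⇒ ΔT = (L₂ − L₁)/(α₁L₁ − α₂L₂)
L₂ − L₁ = 1.8778 − 1.8654 = 1.24×10⁻² m
α₁L₁ − α₂L₂ = 1.5×10⁻⁵×1.8654 − 9.0×10⁻⁷×1.8778 = 2.629098×10⁻⁵ m/K
ΔT = 1.24×10⁻² / 2.629098×10⁻⁵ = 471.645 K
T = 14.2 + 471.645 = 485.845 °C

T = 485.8 °C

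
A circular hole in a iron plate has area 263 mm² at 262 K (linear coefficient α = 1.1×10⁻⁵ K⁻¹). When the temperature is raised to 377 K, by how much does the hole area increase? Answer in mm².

Area coefficient ≈ 2α; |ΔT| = 115 K
ΔA = 2αA₀ΔT = 2(1.1×10⁻⁵)(263)(115) = 0.665 mm²

ΔA = 0.665 mm²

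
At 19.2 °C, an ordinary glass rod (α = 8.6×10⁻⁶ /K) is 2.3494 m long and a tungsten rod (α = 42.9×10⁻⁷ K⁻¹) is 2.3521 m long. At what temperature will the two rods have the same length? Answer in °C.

T = 286.1 °C

L₁(1 + α₁ΔT) = L₂(1 + α₂ΔT) ⇒ ΔT = (L₂ − L₁)/(α₁L₁ − α₂L₂)
L₂ − L₁ = 2.3521 − 2.3494 = 2.70×10⁻³ m
α₁L₁ − α₂L₂ = 8.6×10⁻⁶×2.3494 − 42.9×10⁻⁷×2.3521 = 1.0114331×10⁻⁵ m/K
ΔT = 2.70×10⁻³ / 1.0114331×10⁻⁵ = 266.948 K
T = 19.2 + 266.948 = 286.148 °C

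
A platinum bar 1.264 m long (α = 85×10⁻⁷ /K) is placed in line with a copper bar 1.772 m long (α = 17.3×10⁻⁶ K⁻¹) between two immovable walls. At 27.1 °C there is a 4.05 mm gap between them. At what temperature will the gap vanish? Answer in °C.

T = 125 °C

Gap closes when ΔL₁ + ΔL₂ = 4.05 mm = 4.05×10⁻³ m
(α₁L₁ + α₂L₂)ΔT = g
α₁L₁ + α₂L₂ = 85×10⁻⁷×1.264 + 17.3×10⁻⁶×1.772 = 4.13996×10⁻⁵ m/K
ΔT = 4.05×10⁻³ / 4.13996×10⁻⁵ = 97.83 K
T = 27.1 + 97.83 = 124.93 °C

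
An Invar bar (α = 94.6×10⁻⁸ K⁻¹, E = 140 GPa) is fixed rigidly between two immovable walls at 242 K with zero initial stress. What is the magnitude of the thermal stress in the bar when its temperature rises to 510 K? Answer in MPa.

Fully constrained: the free strain ε = αΔT is blocked, so σ = Eε = EαΔT.
|ΔT| = 268 K
σ = 140×10⁹ × 94.6×10⁻⁸ × 268 = 3.55×10⁷ Pa

σ = 35.5 MPa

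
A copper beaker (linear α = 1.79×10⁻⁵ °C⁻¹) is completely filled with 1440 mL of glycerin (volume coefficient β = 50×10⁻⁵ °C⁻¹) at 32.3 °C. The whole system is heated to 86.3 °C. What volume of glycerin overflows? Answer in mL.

The beaker also expands: β_container ≈ 3α = 5.37×10⁻⁵ /K
Net overflow = V₀(β_liq − 3α_cont)ΔT
β − 3α = 5.00×10⁻⁴ − 5.37×10⁻⁵ = 4.463×10⁻⁴ /K; ΔT = 54.0 K
ΔV = 1440 × 4.463×10⁻⁴ × 54.0 = 34.7 mL

34.7 mL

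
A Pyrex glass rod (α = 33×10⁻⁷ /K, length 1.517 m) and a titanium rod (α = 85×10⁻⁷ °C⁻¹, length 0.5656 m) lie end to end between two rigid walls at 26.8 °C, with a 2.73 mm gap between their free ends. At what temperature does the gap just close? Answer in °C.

Gap closes when ΔL₁ + ΔL₂ = 2.73 mm = 2.73×10⁻³ m
(α₁L₁ + α₂L₂)ΔT = g
α₁L₁ + α₂L₂ = 33×10⁻⁷×1.517 + 85×10⁻⁷×0.5656 = 9.8137×10⁻⁶ m/K
ΔT = 2.73×10⁻³ / 9.8137×10⁻⁶ = 278.18 K
T = 26.8 + 278.18 = 304.98 °C

T = 305 °C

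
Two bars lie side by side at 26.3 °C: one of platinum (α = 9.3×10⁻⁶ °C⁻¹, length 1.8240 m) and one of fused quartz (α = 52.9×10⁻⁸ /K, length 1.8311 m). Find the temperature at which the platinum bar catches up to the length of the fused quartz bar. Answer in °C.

T = 470.2 °C

L₁(1 + α₁ΔT) = L₂(1 + α₂ΔT) ⇒ ΔT = (L₂ − L₁)/(α₁L₁ − α₂L₂)
L₂ − L₁ = 1.8311 − 1.8240 = 7.10×10⁻³ m
α₁L₁ − α₂L₂ = 9.3×10⁻⁶×1.8240 − 52.9×10⁻⁸×1.8311 = 1.59945481×10⁻⁵ m/K
ΔT = 7.10×10⁻³ / 1.59945481×10⁻⁵ = 443.901 K
T = 26.3 + 443.901 = 470.201 °C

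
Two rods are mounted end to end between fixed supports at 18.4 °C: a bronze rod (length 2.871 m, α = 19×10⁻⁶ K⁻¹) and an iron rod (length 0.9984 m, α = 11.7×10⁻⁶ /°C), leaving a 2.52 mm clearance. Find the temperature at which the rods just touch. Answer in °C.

α₁L₁ = 5.4549×10⁻⁵ m/K, α₂L₂ = 1.168128×10⁻⁵ m/K → total 6.623028×10⁻⁵ m/K
ΔT = g/(α₁L₁+α₂L₂) = 2.52×10⁻³ / 6.623028×10⁻⁵ = 38.049 K
T = 18.4 + 38.049 = 56.449 °C

T = 56.4 °C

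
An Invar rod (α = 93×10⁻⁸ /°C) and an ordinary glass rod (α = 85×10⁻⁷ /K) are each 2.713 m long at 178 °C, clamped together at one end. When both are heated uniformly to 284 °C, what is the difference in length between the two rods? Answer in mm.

ΔT = 106 K
Invar: ΔL = 93×10⁻⁸ × 2.713 m × 106 = 2.6745×10⁻⁴ m = 0.26745 mm
ordinary glass: ΔL = 85×10⁻⁷ × 2.713 m × 106 = 2.4444×10⁻³ m = 2.4444 mm
difference = 2.4444 − 0.26745 = 2.17695 mm

2.18 mm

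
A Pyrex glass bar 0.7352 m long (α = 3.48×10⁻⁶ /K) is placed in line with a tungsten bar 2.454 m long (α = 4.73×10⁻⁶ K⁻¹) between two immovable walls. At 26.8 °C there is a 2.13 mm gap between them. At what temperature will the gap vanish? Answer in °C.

α₁L₁ = 2.558496×10⁻⁶ m/K, α₂L₂ = 1.160742×10⁻⁵ m/K → total 1.4165916×10⁻⁵ m/K
ΔT = g/(α₁L₁+α₂L₂) = 2.13×10⁻³ / 1.4165916×10⁻⁵ = 150.36 K
T = 26.8 + 150.36 = 177.16 °C

T = 177 °C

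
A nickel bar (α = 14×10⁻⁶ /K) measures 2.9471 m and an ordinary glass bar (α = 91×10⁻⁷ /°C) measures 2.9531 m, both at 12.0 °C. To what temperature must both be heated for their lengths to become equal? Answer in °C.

T = 429.1 °C

Equal length when α₁L₁ΔT − α₂L₂ΔT = L₂ − L₁ = 6.00×10⁻³ m
α₁L₁ = 4.12594×10⁻⁵, α₂L₂ = 2.687321×10⁻⁵ → Δ(αL) = 1.438619×10⁻⁵ m/K
ΔT = 6.00×10⁻³ / 1.438619×10⁻⁵ = 417.067 K, so T = 12.0 + 417.067 = 429.067 °C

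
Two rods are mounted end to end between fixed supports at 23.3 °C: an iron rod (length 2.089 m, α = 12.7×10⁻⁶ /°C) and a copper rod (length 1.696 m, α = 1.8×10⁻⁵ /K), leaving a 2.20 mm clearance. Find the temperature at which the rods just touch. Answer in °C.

α₁L₁ = 2.65303×10⁻⁵ m/K, α₂L₂ = 3.0528×10⁻⁵ m/K → total 5.70583×10⁻⁵ m/K
ΔT = g/(α₁L₁+α₂L₂) = 2.20×10⁻³ / 5.70583×10⁻⁵ = 38.557 K
T = 23.3 + 38.557 = 61.857 °C

T = 61.9 °C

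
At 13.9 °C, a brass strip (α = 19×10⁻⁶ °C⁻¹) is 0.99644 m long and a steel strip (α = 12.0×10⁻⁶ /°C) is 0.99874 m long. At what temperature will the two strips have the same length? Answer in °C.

L₁(1 + α₁ΔT) = L₂(1 + α₂ΔT) ⇒ ΔT = (L₂ − L₁)/(α₁L₁ − α₂L₂)
L₂ − L₁ = 0.99874 − 0.99644 = 2.30×10⁻³ m
α₁L₁ − α₂L₂ = 19×10⁻⁶×0.99644 − 12.0×10⁻⁶×0.99874 = 6.94748×10⁻⁶ m/K
ΔT = 2.30×10⁻³ / 6.94748×10⁻⁶ = 331.055 K
T = 13.9 + 331.055 = 344.955 °C

T = 345.0 °C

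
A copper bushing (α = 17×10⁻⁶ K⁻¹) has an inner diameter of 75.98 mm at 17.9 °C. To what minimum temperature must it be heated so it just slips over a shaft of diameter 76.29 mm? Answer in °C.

Required Δd = 76.29 − 75.98 = 0.31 mm
Δd = αd₀ΔT ⇒ ΔT = Δd/(αd₀) = 0.31 / (17×10⁻⁶ × 75.98) = 240.00 K
T_min = 17.9 + 240.00 = 257.90 °C

T = 258 °C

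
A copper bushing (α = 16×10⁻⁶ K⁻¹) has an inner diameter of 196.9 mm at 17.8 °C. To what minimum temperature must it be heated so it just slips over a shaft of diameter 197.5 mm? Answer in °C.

T = 208 °C

Required Δd = 197.5 − 196.9 = 0.6 mm
Δd = αd₀ΔT ⇒ ΔT = Δd/(αd₀) = 0.6 / (16×10⁻⁶ × 196.9) = 190.45 K
T_min = 17.8 + 190.45 = 208.25 °C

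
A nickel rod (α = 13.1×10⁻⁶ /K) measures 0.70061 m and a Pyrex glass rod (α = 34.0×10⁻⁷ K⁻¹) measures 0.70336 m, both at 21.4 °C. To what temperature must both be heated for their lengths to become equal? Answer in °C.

Equal length when α₁L₁ΔT − α₂L₂ΔT = L₂ − L₁ = 2.75×10⁻³ m
α₁L₁ = 9.177991×10⁻⁶, α₂L₂ = 2.391424×10⁻⁶ → Δ(αL) = 6.786567×10⁻⁶ m/K
ΔT = 2.75×10⁻³ / 6.786567×10⁻⁶ = 405.212 K, so T = 21.4 + 405.212 = 426.612 °C

T = 426.6 °C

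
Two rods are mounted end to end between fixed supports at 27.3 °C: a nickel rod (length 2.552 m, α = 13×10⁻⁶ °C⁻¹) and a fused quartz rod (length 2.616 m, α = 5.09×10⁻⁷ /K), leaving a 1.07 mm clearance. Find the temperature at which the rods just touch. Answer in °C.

Gap closes when ΔL₁ + ΔL₂ = 1.07 mm = 1.07×10⁻³ m
(α₁L₁ + α₂L₂)ΔT = g
α₁L₁ + α₂L₂ = 13×10⁻⁶×2.552 + 5.09×10⁻⁷×2.616 = 3.4507544×10⁻⁵ m/K
ΔT = 1.07×10⁻³ / 3.4507544×10⁻⁵ = 31.008 K
T = 27.3 + 31.008 = 58.308 °C

T = 58.3 °C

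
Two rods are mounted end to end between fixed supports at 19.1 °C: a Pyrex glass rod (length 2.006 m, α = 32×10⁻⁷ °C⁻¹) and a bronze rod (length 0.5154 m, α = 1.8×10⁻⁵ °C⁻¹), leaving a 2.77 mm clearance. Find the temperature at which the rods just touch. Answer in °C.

T = 196 °C

Gap closes when ΔL₁ + ΔL₂ = 2.77 mm = 2.77×10⁻³ m
(α₁L₁ + α₂L₂)ΔT = g
α₁L₁ + α₂L₂ = 32×10⁻⁷×2.006 + 1.8×10⁻⁵×0.5154 = 1.56964×10⁻⁵ m/K
ΔT = 2.77×10⁻³ / 1.56964×10⁻⁵ = 176.47 K
T = 19.1 + 176.47 = 195.57 °C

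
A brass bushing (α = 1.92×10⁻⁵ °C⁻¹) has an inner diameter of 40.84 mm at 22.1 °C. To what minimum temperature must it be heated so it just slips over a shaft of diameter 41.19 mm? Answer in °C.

Required Δd = 41.19 − 40.84 = 0.35 mm
Δd = αd₀ΔT ⇒ ΔT = Δd/(αd₀) = 0.35 / (1.92×10⁻⁵ × 40.84) = 446.36 K
T_min = 22.1 + 446.36 = 468.46 °C

T = 468 °C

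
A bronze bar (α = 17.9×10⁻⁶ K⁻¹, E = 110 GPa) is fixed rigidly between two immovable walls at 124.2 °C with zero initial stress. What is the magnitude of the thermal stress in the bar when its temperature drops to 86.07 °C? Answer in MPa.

Fully constrained: the free strain ε = αΔT is blocked, so σ = Eε = EαΔT.
|ΔT| = 38.13 K
σ = 110×10⁹ × 17.9×10⁻⁶ × 38.13 = 7.51×10⁷ Pa

σ = 75.1 MPa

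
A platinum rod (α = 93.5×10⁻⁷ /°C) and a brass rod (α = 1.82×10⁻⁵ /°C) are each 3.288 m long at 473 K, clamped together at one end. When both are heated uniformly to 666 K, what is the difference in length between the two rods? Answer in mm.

ΔT = 193 K
platinum: ΔL = 93.5×10⁻⁷ × 3.288 m × 193 = 5.9334×10⁻³ m = 5.9334 mm
brass: ΔL = 1.82×10⁻⁵ × 3.288 m × 193 = 1.1549×10⁻² m = 11.549 mm
difference = 11.549 − 5.9334 = 5.6156 mm

5.62 mm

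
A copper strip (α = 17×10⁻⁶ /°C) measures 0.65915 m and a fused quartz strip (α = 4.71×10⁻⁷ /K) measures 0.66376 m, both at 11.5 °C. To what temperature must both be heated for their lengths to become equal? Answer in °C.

L₁(1 + α₁ΔT) = L₂(1 + α₂ΔT) ⇒ ΔT = (L₂ − L₁)/(α₁L₁ − α₂L₂)
L₂ − L₁ = 0.66376 − 0.65915 = 4.61×10⁻³ m
α₁L₁ − α₂L₂ = 17×10⁻⁶×0.65915 − 4.71×10⁻⁷×0.66376 = 1.089291904×10⁻⁵ m/K
ΔT = 4.61×10⁻³ / 1.089291904×10⁻⁵ = 423.211 K
T = 11.5 + 423.211 = 434.711 °C

T = 434.7 °C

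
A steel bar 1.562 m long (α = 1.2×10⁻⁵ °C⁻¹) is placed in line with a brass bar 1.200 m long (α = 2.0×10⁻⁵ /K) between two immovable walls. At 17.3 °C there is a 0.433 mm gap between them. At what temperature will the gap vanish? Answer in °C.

α₁L₁ = 1.8744×10⁻⁵ m/K, α₂L₂ = 2.400×10⁻⁵ m/K → total 4.2744×10⁻⁵ m/K
ΔT = g/(α₁L₁+α₂L₂) = 4.33×10⁻⁴ / 4.2744×10⁻⁵ = 10.130 K
T = 17.3 + 10.130 = 27.430 °C

T = 27.4 °C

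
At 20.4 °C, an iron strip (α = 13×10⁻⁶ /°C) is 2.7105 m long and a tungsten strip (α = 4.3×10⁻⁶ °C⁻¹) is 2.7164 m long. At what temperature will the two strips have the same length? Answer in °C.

T = 270.9 °C

L₁(1 + α₁ΔT) = L₂(1 + α₂ΔT) ⇒ ΔT = (L₂ − L₁)/(α₁L₁ − α₂L₂)
L₂ − L₁ = 2.7164 − 2.7105 = 5.90×10⁻³ m
α₁L₁ − α₂L₂ = 13×10⁻⁶×2.7105 − 4.3×10⁻⁶×2.7164 = 2.355598×10⁻⁵ m/K
ΔT = 5.90×10⁻³ / 2.355598×10⁻⁵ = 250.467 K
T = 20.4 + 250.467 = 270.867 °C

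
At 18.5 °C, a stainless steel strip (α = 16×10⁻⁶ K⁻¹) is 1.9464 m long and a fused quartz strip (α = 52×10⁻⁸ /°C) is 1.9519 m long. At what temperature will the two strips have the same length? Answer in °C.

T = 201.1 °C

Equal length when α₁L₁ΔT − α₂L₂ΔT = L₂ − L₁ = 5.50×10⁻³ m
α₁L₁ = 3.11424×10⁻⁵, α₂L₂ = 1.014988×10⁻⁶ → Δ(αL) = 3.0127412×10⁻⁵ m/K
ΔT = 5.50×10⁻³ / 3.0127412×10⁻⁵ = 182.558 K, so T = 18.5 + 182.558 = 201.058 °C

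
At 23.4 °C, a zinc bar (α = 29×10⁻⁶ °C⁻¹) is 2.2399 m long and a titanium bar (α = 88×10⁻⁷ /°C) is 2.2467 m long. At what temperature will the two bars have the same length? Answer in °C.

Equal length when α₁L₁ΔT − α₂L₂ΔT = L₂ − L₁ = 6.80×10⁻³ m
α₁L₁ = 6.49571×10⁻⁵, α₂L₂ = 1.977096×10⁻⁵ → Δ(αL) = 4.518614×10⁻⁵ m/K
ΔT = 6.80×10⁻³ / 4.518614×10⁻⁵ = 150.489 K, so T = 23.4 + 150.489 = 173.889 °C

T = 173.9 °C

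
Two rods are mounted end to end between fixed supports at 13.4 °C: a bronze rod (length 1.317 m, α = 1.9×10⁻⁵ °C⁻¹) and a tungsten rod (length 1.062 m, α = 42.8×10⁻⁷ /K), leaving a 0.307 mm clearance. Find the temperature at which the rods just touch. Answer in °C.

T = 23.8 °C

α₁L₁ = 2.5023×10⁻⁵ m/K, α₂L₂ = 4.54536×10⁻⁶ m/K → total 2.956836×10⁻⁵ m/K
ΔT = g/(α₁L₁+α₂L₂) = 3.07×10⁻⁴ / 2.956836×10⁻⁵ = 10.383 K
T = 13.4 + 10.383 = 23.783 °C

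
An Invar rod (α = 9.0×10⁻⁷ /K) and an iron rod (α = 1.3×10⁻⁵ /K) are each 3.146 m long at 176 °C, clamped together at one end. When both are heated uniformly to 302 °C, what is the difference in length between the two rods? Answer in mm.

4.80 mm

ΔT = 126 K
Invar: ΔL = 9.0×10⁻⁷ × 3.146 m × 126 = 3.5676×10⁻⁴ m = 0.35676 mm
iron: ΔL = 1.3×10⁻⁵ × 3.146 m × 126 = 5.1531×10⁻³ m = 5.1531 mm
difference = 5.1531 − 0.35676 = 4.79634 mm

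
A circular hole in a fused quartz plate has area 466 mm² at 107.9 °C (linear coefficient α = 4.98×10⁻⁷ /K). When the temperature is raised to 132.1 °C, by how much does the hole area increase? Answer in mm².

ΔA = 0.0112 mm²

Area coefficient ≈ 2α; |ΔT| = 24.2 K
ΔA = 2αA₀ΔT = 2(4.98×10⁻⁷)(466)(24.2) = 0.0112 mm²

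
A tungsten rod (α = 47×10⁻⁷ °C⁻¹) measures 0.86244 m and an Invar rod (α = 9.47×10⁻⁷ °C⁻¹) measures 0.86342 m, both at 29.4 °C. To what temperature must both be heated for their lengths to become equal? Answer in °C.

T = 332.3 °C

Equal length when α₁L₁ΔT − α₂L₂ΔT = L₂ − L₁ = 9.80×10⁻⁴ m
α₁L₁ = 4.053468×10⁻⁶, α₂L₂ = 8.1765874×10⁻⁷ → Δ(αL) = 3.23580926×10⁻⁶ m/K
ΔT = 9.80×10⁻⁴ / 3.23580926×10⁻⁶ = 302.861 K, so T = 29.4 + 302.861 = 332.261 °C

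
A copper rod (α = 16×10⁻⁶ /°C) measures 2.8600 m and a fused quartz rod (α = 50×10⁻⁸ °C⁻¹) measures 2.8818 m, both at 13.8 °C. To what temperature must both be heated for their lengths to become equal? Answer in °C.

T = 505.7 °C

L₁(1 + α₁ΔT) = L₂(1 + α₂ΔT) ⇒ ΔT = (L₂ − L₁)/(α₁L₁ − α₂L₂)
L₂ − L₁ = 2.8818 − 2.8600 = 2.18×10⁻² m
α₁L₁ − α₂L₂ = 16×10⁻⁶×2.8600 − 50×10⁻⁸×2.8818 = 4.43191×10⁻⁵ m/K
ΔT = 2.18×10⁻² / 4.43191×10⁻⁵ = 491.887 K
T = 13.8 + 491.887 = 505.687 °C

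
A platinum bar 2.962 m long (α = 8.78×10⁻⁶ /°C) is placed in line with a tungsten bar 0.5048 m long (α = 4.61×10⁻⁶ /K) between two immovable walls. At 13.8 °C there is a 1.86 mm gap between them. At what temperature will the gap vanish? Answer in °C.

T = 79.4 °C

Gap closes when ΔL₁ + ΔL₂ = 1.86 mm = 1.86×10⁻³ m
(α₁L₁ + α₂L₂)ΔT = g
α₁L₁ + α₂L₂ = 8.78×10⁻⁶×2.962 + 4.61×10⁻⁶×0.5048 = 2.8333488×10⁻⁵ m/K
ΔT = 1.86×10⁻³ / 2.8333488×10⁻⁵ = 65.647 K
T = 13.8 + 65.647 = 79.447 °C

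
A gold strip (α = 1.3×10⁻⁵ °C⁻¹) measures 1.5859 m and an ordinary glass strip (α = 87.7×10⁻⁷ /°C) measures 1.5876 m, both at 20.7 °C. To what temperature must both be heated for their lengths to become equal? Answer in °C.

Equal length when α₁L₁ΔT − α₂L₂ΔT = L₂ − L₁ = 1.70×10⁻³ m
α₁L₁ = 2.06167×10⁻⁵, α₂L₂ = 1.3923252×10⁻⁵ → Δ(αL) = 6.693448×10⁻⁶ m/K
ΔT = 1.70×10⁻³ / 6.693448×10⁻⁶ = 253.980 K, so T = 20.7 + 253.980 = 274.680 °C

T = 274.7 °C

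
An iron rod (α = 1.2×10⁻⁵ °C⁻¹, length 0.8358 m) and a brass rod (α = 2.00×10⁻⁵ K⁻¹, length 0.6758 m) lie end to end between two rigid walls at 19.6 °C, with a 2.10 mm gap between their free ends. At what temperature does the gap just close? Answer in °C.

Gap closes when ΔL₁ + ΔL₂ = 2.10 mm = 2.10×10⁻³ m
(α₁L₁ + α₂L₂)ΔT = g
α₁L₁ + α₂L₂ = 1.2×10⁻⁵×0.8358 + 2.00×10⁻⁵×0.6758 = 2.35456×10⁻⁵ m/K
ΔT = 2.10×10⁻³ / 2.35456×10⁻⁵ = 89.19 K
T = 19.6 + 89.19 = 108.79 °C

T = 109 °C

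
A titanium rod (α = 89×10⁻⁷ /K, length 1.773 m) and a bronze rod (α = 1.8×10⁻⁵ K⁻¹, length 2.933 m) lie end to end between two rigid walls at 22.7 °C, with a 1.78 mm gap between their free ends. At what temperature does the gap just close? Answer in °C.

T = 48.7 °C

α₁L₁ = 1.57797×10⁻⁵ m/K, α₂L₂ = 5.2794×10⁻⁵ m/K → total 6.85737×10⁻⁵ m/K
ΔT = g/(α₁L₁+α₂L₂) = 1.78×10⁻³ / 6.85737×10⁻⁵ = 25.957 K
T = 22.7 + 25.957 = 48.657 °C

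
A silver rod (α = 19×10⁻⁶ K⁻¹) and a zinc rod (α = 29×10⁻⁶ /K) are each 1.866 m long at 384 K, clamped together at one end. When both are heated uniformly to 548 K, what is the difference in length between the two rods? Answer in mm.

3.06 mm

ΔT = 164 K
silver: ΔL = 19×10⁻⁶ × 1.866 m × 164 = 5.8145×10⁻³ m = 5.8145 mm
zinc: ΔL = 29×10⁻⁶ × 1.866 m × 164 = 8.8747×10⁻³ m = 8.8747 mm
difference = 8.8747 − 5.8145 = 3.0602 mm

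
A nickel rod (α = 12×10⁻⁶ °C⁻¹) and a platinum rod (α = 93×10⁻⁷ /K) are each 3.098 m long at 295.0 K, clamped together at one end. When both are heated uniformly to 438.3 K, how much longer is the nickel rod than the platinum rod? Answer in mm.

1.20 mm

ΔT = 143.3 K
nickel: ΔL = 12×10⁻⁶ × 3.098 m × 143.3 = 5.3273×10⁻³ m = 5.3273 mm
platinum: ΔL = 93×10⁻⁷ × 3.098 m × 143.3 = 4.1287×10⁻³ m = 4.1287 mm
difference = 5.3273 − 4.1287 = 1.1986 mm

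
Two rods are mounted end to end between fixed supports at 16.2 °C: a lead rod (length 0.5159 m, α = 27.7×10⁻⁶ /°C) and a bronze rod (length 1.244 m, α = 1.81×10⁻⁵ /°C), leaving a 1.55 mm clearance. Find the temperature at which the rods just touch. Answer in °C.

T = 58.3 °C

Gap closes when ΔL₁ + ΔL₂ = 1.55 mm = 1.55×10⁻³ m
(α₁L₁ + α₂L₂)ΔT = g
α₁L₁ + α₂L₂ = 27.7×10⁻⁶×0.5159 + 1.81×10⁻⁵×1.244 = 3.680683×10⁻⁵ m/K
ΔT = 1.55×10⁻³ / 3.680683×10⁻⁵ = 42.112 K
T = 16.2 + 42.112 = 58.312 °C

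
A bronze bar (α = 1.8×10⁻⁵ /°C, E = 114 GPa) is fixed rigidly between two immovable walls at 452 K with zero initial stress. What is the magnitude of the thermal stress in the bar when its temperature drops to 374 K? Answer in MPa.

σ = 160 MPa

Fully constrained: the free strain ε = αΔT is blocked, so σ = Eε = EαΔT.
|ΔT| = 78 K
σ = 114×10⁹ × 1.8×10⁻⁵ × 78 = 1.60×10⁸ Pa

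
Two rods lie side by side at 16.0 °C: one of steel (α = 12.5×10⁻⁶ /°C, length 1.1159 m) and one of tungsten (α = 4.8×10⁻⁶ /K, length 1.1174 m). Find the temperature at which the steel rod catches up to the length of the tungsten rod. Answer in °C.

L₁(1 + α₁ΔT) = L₂(1 + α₂ΔT) ⇒ ΔT = (L₂ − L₁)/(α₁L₁ − α₂L₂)
L₂ − L₁ = 1.1174 − 1.1159 = 1.50×10⁻³ m
α₁L₁ − α₂L₂ = 12.5×10⁻⁶×1.1159 − 4.8×10⁻⁶×1.1174 = 8.58523×10⁻⁶ m/K
ΔT = 1.50×10⁻³ / 8.58523×10⁻⁶ = 174.719 K
T = 16.0 + 174.719 = 190.719 °C

T = 190.7 °C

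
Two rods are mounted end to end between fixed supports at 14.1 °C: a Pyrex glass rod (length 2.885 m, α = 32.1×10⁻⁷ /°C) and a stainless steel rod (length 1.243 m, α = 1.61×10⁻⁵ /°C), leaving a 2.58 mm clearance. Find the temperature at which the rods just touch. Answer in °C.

α₁L₁ = 9.26085×10⁻⁶ m/K, α₂L₂ = 2.00123×10⁻⁵ m/K → total 2.927315×10⁻⁵ m/K
ΔT = g/(α₁L₁+α₂L₂) = 2.58×10⁻³ / 2.927315×10⁻⁵ = 88.14 K
T = 14.1 + 88.14 = 102.24 °C

T = 102 °C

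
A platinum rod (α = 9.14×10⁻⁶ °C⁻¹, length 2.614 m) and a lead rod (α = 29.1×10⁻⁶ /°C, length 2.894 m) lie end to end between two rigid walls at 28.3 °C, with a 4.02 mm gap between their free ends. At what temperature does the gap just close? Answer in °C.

Gap closes when ΔL₁ + ΔL₂ = 4.02 mm = 4.02×10⁻³ m
(α₁L₁ + α₂L₂)ΔT = g
α₁L₁ + α₂L₂ = 9.14×10⁻⁶×2.614 + 29.1×10⁻⁶×2.894 = 1.0810736×10⁻⁴ m/K
ΔT = 4.02×10⁻³ / 1.0810736×10⁻⁴ = 37.185 K
T = 28.3 + 37.185 = 65.485 °C

T = 65.5 °C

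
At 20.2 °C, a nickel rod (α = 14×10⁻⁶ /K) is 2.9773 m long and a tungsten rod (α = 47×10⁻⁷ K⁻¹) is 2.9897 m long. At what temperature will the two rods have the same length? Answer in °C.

Equal length when α₁L₁ΔT − α₂L₂ΔT = L₂ − L₁ = 1.24×10⁻² m
α₁L₁ = 4.16822×10⁻⁵, α₂L₂ = 1.405159×10⁻⁵ → Δ(αL) = 2.763061×10⁻⁵ m/K
ΔT = 1.24×10⁻² / 2.763061×10⁻⁵ = 448.778 K, so T = 20.2 + 448.778 = 468.978 °C

T = 469.0 °C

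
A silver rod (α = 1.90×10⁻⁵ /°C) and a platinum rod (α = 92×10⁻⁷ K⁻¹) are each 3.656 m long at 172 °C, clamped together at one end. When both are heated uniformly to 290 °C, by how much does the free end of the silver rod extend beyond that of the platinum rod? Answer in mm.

4.23 mm

ΔT = 118 K
silver: ΔL = 1.90×10⁻⁵ × 3.656 m × 118 = 8.1968×10⁻³ m = 8.1968 mm
platinum: ΔL = 92×10⁻⁷ × 3.656 m × 118 = 3.9690×10⁻³ m = 3.9690 mm
difference = 8.1968 − 3.9690 = 4.2278 mm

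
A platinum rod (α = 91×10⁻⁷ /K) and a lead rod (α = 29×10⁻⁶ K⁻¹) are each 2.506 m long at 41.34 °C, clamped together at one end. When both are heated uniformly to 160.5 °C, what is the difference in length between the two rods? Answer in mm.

5.94 mm

ΔT = 119.16 K
platinum: ΔL = 91×10⁻⁷ × 2.506 m × 119.16 = 2.7174×10⁻³ m = 2.7174 mm
lead: ΔL = 29×10⁻⁶ × 2.506 m × 119.16 = 8.6598×10⁻³ m = 8.6598 mm
difference = 8.6598 − 2.7174 = 5.9424 mm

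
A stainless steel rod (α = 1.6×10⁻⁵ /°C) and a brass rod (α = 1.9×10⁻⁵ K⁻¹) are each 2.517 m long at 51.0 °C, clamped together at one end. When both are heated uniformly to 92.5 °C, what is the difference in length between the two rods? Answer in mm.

ΔT = 41.5 K
stainless steel: ΔL = 1.6×10⁻⁵ × 2.517 m × 41.5 = 1.6713×10⁻³ m = 1.6713 mm
brass: ΔL = 1.9×10⁻⁵ × 2.517 m × 41.5 = 1.9847×10⁻³ m = 1.9847 mm
difference = 1.9847 − 1.6713 = 0.3134 mm

0.313 mm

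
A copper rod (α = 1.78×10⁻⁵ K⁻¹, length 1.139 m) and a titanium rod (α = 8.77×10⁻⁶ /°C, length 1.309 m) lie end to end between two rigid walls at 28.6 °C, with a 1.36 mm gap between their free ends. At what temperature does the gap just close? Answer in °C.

α₁L₁ = 2.02742×10⁻⁵ m/K, α₂L₂ = 1.147993×10⁻⁵ m/K → total 3.175413×10⁻⁵ m/K
ΔT = g/(α₁L₁+α₂L₂) = 1.36×10⁻³ / 3.175413×10⁻⁵ = 42.829 K
T = 28.6 + 42.829 = 71.429 °C

T = 71.4 °C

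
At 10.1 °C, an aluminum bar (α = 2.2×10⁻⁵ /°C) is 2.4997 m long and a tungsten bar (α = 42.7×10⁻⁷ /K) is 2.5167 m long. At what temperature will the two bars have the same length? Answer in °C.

T = 394.3 °C

L₁(1 + α₁ΔT) = L₂(1 + α₂ΔT) ⇒ ΔT = (L₂ − L₁)/(α₁L₁ − α₂L₂)
L₂ − L₁ = 2.5167 − 2.4997 = 1.70×10⁻² m
α₁L₁ − α₂L₂ = 2.2×10⁻⁵×2.4997 − 42.7×10⁻⁷×2.5167 = 4.4247091×10⁻⁵ m/K
ΔT = 1.70×10⁻² / 4.4247091×10⁻⁵ = 384.206 K
T = 10.1 + 384.206 = 394.306 °C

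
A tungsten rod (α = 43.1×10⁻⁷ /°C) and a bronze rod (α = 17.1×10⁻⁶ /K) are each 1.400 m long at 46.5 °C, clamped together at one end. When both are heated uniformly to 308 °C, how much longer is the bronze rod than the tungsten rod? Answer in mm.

ΔT = 261.5 K
tungsten: ΔL = 43.1×10⁻⁷ × 1.400 m × 261.5 = 1.5779×10⁻³ m = 1.5779 mm
bronze: ΔL = 17.1×10⁻⁶ × 1.400 m × 261.5 = 6.2603×10⁻³ m = 6.2603 mm
difference = 6.2603 − 1.5779 = 4.6824 mm

4.68 mm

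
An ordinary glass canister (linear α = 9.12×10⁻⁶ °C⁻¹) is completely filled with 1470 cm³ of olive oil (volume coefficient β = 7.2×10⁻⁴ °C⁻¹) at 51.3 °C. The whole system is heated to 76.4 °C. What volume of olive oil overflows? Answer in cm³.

25.6 cm³

The canister also expands: β_container ≈ 3α = 2.736×10⁻⁵ /K
Net overflow = V₀(β_liq − 3α_cont)ΔT
β − 3α = 7.20×10⁻⁴ − 2.736×10⁻⁵ = 6.9264×10⁻⁴ /K; ΔT = 25.1 K
ΔV = 1470 × 6.9264×10⁻⁴ × 25.1 = 25.6 cm³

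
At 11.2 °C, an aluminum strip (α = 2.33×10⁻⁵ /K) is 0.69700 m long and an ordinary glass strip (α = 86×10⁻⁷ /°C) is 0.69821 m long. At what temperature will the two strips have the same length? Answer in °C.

T = 129.4 °C

Equal length when α₁L₁ΔT − α₂L₂ΔT = L₂ − L₁ = 1.21×10⁻³ m
α₁L₁ = 1.62401×10⁻⁵, α₂L₂ = 6.004606×10⁻⁶ → Δ(αL) = 1.0235494×10⁻⁵ m/K
ΔT = 1.21×10⁻³ / 1.0235494×10⁻⁵ = 118.216 K, so T = 11.2 + 118.216 = 129.416 °C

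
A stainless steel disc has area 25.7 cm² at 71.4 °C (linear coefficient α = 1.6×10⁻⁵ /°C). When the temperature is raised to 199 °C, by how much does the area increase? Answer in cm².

ΔA = 0.105 cm²

Area coefficient ≈ 2α; |ΔT| = 127.6 K
ΔA = 2αA₀ΔT = 2(1.6×10⁻⁵)(25.7)(127.6) = 0.105 cm²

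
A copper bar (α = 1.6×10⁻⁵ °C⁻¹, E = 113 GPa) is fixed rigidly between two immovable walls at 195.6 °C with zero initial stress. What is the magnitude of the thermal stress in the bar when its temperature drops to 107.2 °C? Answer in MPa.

Fully constrained: the free strain ε = αΔT is blocked, so σ = Eε = EαΔT.
|ΔT| = 88.4 K
σ = 113×10⁹ × 1.6×10⁻⁵ × 88.4 = 1.60×10⁸ Pa

σ = 160 MPa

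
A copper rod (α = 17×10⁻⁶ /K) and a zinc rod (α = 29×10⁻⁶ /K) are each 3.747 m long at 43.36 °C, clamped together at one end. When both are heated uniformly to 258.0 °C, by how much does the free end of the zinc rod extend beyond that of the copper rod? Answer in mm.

9.65 mm

ΔT = 214.64 K
copper: ΔL = 17×10⁻⁶ × 3.747 m × 214.64 = 1.3672×10⁻² m = 13.672 mm
zinc: ΔL = 29×10⁻⁶ × 3.747 m × 214.64 = 2.3323×10⁻² m = 23.323 mm
difference = 23.323 − 13.672 = 9.651 mm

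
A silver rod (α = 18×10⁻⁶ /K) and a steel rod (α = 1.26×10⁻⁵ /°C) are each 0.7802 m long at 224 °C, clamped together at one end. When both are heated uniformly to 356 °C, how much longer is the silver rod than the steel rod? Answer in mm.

0.556 mm

ΔT = 132 K
silver: ΔL = 18×10⁻⁶ × 0.7802 m × 132 = 1.8538×10⁻³ m = 1.8538 mm
steel: ΔL = 1.26×10⁻⁵ × 0.7802 m × 132 = 1.2976×10⁻³ m = 1.2976 mm
difference = 1.8538 − 1.2976 = 0.5562 mm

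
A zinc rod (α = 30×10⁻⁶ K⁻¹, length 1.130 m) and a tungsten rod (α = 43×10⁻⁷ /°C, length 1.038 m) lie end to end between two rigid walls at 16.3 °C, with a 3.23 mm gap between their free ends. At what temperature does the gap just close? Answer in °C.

T = 100 °C

α₁L₁ = 3.390×10⁻⁵ m/K, α₂L₂ = 4.4634×10⁻⁶ m/K → total 3.83634×10⁻⁵ m/K
ΔT = g/(α₁L₁+α₂L₂) = 3.23×10⁻³ / 3.83634×10⁻⁵ = 84.19 K
T = 16.3 + 84.19 = 100.49 °C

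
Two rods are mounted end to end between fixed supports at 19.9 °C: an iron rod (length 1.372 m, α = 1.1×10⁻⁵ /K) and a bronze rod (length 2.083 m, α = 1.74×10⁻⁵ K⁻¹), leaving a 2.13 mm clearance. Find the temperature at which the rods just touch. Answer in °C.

T = 61.4 °C

α₁L₁ = 1.5092×10⁻⁵ m/K, α₂L₂ = 3.62442×10⁻⁵ m/K → total 5.13362×10⁻⁵ m/K
ΔT = g/(α₁L₁+α₂L₂) = 2.13×10⁻³ / 5.13362×10⁻⁵ = 41.491 K
T = 19.9 + 41.491 = 61.391 °C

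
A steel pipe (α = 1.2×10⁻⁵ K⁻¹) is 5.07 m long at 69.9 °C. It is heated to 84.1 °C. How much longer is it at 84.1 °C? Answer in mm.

|ΔT| = |84.1 − 69.9| = 14.2 K
ΔL = αL₀ΔT = (1.2×10⁻⁵)(5.07)(14.2) = 8.64×10⁻⁴ m

ΔL = 0.864 mm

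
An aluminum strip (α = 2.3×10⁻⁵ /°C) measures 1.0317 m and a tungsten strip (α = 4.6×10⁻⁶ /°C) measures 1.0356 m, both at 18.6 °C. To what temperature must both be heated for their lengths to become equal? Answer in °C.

Equal length when α₁L₁ΔT − α₂L₂ΔT = L₂ − L₁ = 3.90×10⁻³ m
α₁L₁ = 2.37291×10⁻⁵, α₂L₂ = 4.76376×10⁻⁶ → Δ(αL) = 1.896534×10⁻⁵ m/K
ΔT = 3.90×10⁻³ / 1.896534×10⁻⁵ = 205.638 K, so T = 18.6 + 205.638 = 224.238 °C

T = 224.2 °C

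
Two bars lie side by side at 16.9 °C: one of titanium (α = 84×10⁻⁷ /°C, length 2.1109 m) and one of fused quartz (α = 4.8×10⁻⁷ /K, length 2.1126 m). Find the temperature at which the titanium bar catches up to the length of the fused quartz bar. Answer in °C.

L₁(1 + α₁ΔT) = L₂(1 + α₂ΔT) ⇒ ΔT = (L₂ − L₁)/(α₁L₁ − α₂L₂)
L₂ − L₁ = 2.1126 − 2.1109 = 1.70×10⁻³ m
α₁L₁ − α₂L₂ = 84×10⁻⁷×2.1109 − 4.8×10⁻⁷×2.1126 = 1.6717512×10⁻⁵ m/K
ΔT = 1.70×10⁻³ / 1.6717512×10⁻⁵ = 101.690 K
T = 16.9 + 101.690 = 118.590 °C

T = 118.6 °C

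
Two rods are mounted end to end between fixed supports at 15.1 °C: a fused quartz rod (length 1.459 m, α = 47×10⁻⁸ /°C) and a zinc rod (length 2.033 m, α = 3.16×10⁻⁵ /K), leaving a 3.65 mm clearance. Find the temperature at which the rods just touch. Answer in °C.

Gap closes when ΔL₁ + ΔL₂ = 3.65 mm = 3.65×10⁻³ m
(α₁L₁ + α₂L₂)ΔT = g
α₁L₁ + α₂L₂ = 47×10⁻⁸×1.459 + 3.16×10⁻⁵×2.033 = 6.492853×10⁻⁵ m/K
ΔT = 3.65×10⁻³ / 6.492853×10⁻⁵ = 56.216 K
T = 15.1 + 56.216 = 71.316 °C

T = 71.3 °C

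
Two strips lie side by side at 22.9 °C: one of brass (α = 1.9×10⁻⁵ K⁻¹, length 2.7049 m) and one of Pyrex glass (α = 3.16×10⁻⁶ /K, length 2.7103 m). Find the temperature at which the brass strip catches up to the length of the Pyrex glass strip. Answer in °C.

L₁(1 + α₁ΔT) = L₂(1 + α₂ΔT) ⇒ ΔT = (L₂ − L₁)/(α₁L₁ − α₂L₂)
L₂ − L₁ = 2.7103 − 2.7049 = 5.40×10⁻³ m
α₁L₁ − α₂L₂ = 1.9×10⁻⁵×2.7049 − 3.16×10⁻⁶×2.7103 = 4.2828552×10⁻⁵ m/K
ΔT = 5.40×10⁻³ / 4.2828552×10⁻⁵ = 126.084 K
T = 22.9 + 126.084 = 148.984 °C

T = 149.0 °C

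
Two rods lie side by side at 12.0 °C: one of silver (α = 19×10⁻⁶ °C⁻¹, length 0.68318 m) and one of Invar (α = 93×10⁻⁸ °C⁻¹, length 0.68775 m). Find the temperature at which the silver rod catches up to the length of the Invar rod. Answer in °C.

T = 382.3 °C

L₁(1 + α₁ΔT) = L₂(1 + α₂ΔT) ⇒ ΔT = (L₂ − L₁)/(α₁L₁ − α₂L₂)
L₂ − L₁ = 0.68775 − 0.68318 = 4.57×10⁻³ m
α₁L₁ − α₂L₂ = 19×10⁻⁶×0.68318 − 93×10⁻⁸×0.68775 = 1.23408125×10⁻⁵ m/K
ΔT = 4.57×10⁻³ / 1.23408125×10⁻⁵ = 370.316 K
T = 12.0 + 370.316 = 382.316 °C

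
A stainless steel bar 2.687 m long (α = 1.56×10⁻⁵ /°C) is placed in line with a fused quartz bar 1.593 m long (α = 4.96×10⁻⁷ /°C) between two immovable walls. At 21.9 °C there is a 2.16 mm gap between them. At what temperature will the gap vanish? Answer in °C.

T = 72.5 °C

Gap closes when ΔL₁ + ΔL₂ = 2.16 mm = 2.16×10⁻³ m
(α₁L₁ + α₂L₂)ΔT = g
α₁L₁ + α₂L₂ = 1.56×10⁻⁵×2.687 + 4.96×10⁻⁷×1.593 = 4.2707328×10⁻⁵ m/K
ΔT = 2.16×10⁻³ / 4.2707328×10⁻⁵ = 50.577 K
T = 21.9 + 50.577 = 72.477 °C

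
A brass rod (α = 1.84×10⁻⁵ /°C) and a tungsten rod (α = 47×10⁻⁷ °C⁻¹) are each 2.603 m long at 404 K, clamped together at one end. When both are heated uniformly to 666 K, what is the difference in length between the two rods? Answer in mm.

9.34 mm

ΔT = 262 K
brass: ΔL = 1.84×10⁻⁵ × 2.603 m × 262 = 1.2549×10⁻² m = 12.549 mm
tungsten: ΔL = 47×10⁻⁷ × 2.603 m × 262 = 3.2053×10⁻³ m = 3.2053 mm
difference = 12.549 − 3.2053 = 9.3437 mm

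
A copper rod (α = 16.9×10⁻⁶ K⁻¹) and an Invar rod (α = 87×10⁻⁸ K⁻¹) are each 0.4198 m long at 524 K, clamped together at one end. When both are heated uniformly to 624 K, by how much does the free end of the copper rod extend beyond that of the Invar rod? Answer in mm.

0.673 mm

ΔT = 100 K
copper: ΔL = 16.9×10⁻⁶ × 0.4198 m × 100 = 7.0946×10⁻⁴ m = 0.70946 mm
Invar: ΔL = 87×10⁻⁸ × 0.4198 m × 100 = 3.6523×10⁻⁵ m = 0.036523 mm
difference = 0.70946 − 0.036523 = 0.672937 mm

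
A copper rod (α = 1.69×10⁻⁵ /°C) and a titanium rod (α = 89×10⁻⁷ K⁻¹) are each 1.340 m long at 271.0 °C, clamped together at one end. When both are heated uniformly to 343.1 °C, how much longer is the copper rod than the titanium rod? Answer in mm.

0.773 mm

ΔT = 72.1 K
copper: ΔL = 1.69×10⁻⁵ × 1.340 m × 72.1 = 1.6328×10⁻³ m = 1.6328 mm
titanium: ΔL = 89×10⁻⁷ × 1.340 m × 72.1 = 8.5986×10⁻⁴ m = 0.85986 mm
difference = 1.6328 − 0.85986 = 0.77294 mm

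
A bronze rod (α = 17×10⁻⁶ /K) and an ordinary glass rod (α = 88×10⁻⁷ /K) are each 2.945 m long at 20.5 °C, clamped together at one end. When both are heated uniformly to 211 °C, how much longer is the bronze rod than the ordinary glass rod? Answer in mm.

4.60 mm

ΔT = 190.5 K
bronze: ΔL = 17×10⁻⁶ × 2.945 m × 190.5 = 9.5374×10⁻³ m = 9.5374 mm
ordinary glass: ΔL = 88×10⁻⁷ × 2.945 m × 190.5 = 4.9370×10⁻³ m = 4.9370 mm
difference = 9.5374 − 4.9370 = 4.6004 mm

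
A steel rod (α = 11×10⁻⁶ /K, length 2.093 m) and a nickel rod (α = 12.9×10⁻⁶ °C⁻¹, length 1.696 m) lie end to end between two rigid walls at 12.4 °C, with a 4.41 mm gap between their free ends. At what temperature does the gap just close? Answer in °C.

T = 111 °C

α₁L₁ = 2.3023×10⁻⁵ m/K, α₂L₂ = 2.18784×10⁻⁵ m/K → total 4.49014×10⁻⁵ m/K
ΔT = g/(α₁L₁+α₂L₂) = 4.41×10⁻³ / 4.49014×10⁻⁵ = 98.22 K
T = 12.4 + 98.22 = 110.62 °C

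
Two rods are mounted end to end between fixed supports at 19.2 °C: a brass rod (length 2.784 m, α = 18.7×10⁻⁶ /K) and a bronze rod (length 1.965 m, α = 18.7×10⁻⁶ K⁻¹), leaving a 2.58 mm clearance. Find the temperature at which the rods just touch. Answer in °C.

α₁L₁ = 5.20608×10⁻⁵ m/K, α₂L₂ = 3.67455×10⁻⁵ m/K → total 8.88063×10⁻⁵ m/K
ΔT = g/(α₁L₁+α₂L₂) = 2.58×10⁻³ / 8.88063×10⁻⁵ = 29.052 K
T = 19.2 + 29.052 = 48.252 °C

T = 48.3 °C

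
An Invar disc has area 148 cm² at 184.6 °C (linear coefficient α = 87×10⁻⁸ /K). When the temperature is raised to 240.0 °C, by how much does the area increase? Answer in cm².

Area coefficient ≈ 2α; |ΔT| = 55.4 K
ΔA = 2αA₀ΔT = 2(87×10⁻⁸)(148)(55.4) = 0.0143 cm²

ΔA = 0.0143 cm²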